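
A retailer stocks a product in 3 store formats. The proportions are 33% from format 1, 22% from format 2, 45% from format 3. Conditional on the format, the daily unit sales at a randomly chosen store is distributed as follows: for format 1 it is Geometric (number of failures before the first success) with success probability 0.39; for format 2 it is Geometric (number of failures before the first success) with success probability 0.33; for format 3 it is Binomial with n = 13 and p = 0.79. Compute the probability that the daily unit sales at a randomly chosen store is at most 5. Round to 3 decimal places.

0.514

Conditional on each format, P(X ≤ 5): 1: 0.94848; 2: 0.909542; 3: 0.00174435.
By total probability, P(X ≤ 5) = 0.33·0.94848 + 0.22·0.909542 + 0.45·0.00174435 = 0.513882.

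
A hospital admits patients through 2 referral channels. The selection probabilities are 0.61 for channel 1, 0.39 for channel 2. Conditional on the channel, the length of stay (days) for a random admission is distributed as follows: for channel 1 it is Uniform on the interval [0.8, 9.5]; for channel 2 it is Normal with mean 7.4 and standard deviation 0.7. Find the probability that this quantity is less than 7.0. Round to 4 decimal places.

0.5454

Conditional on each channel, P(X < 7.0): 1: 0.712644; 2: 0.283855.
By total probability, P(X < 7.0) = 0.61·0.712644 + 0.39·0.283855 = 0.545416.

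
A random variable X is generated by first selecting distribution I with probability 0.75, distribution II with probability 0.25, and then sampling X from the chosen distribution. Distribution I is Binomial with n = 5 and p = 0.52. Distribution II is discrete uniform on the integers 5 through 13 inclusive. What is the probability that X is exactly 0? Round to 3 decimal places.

0.019

Conditional on each component, P(X = 0): I: 0.0254804; II: 0.
By total probability, P(X = 0) = 0.75·0.0254804 + 0.25·0 = 0.0191103.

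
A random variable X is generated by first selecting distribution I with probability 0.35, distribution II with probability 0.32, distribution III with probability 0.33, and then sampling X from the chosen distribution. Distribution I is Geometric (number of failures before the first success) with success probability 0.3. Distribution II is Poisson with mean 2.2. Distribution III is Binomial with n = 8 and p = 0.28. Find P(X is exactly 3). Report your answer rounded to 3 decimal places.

Conditional on each component, P(X = 3): I: 0.1029; II: 0.196639; III: 0.237862.
By total probability, P(X = 3) = 0.35·0.1029 + 0.32·0.196639 + 0.33·0.237862 = 0.177434.

0.177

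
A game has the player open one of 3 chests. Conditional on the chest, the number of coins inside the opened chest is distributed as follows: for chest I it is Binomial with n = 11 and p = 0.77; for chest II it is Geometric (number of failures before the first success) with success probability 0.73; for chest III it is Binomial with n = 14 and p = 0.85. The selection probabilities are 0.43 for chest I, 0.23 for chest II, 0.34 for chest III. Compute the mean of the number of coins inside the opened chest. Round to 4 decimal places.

Component means — I: 8.47; II: 0.369863; III: 11.9.
E[X] = 0.43·8.47 + 0.23·0.369863 + 0.34·11.9 = 7.77317.

7.7732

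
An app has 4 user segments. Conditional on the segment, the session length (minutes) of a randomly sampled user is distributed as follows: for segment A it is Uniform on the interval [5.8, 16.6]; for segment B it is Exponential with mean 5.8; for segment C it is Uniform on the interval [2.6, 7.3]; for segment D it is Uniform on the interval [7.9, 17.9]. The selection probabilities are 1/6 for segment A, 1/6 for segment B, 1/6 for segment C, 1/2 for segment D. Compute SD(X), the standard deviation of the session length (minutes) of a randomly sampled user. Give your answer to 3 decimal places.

Per component, A: μ=11.2, E[X²]=135.16; B: μ=5.8, E[X²]=67.28; C: μ=4.95, E[X²]=26.3433; D: μ=12.9, E[X²]=174.743.
E[X] = 0.166667·11.2 + 0.166667·5.8 + 0.166667·4.95 + 0.5·12.9 = 10.1083.
E[X²] = 0.166667·135.16 + 0.166667·67.28 + 0.166667·26.3433 + 0.5·174.743 = 125.502.
Var(X) = E[X²] − (E[X])² = 125.502 − 102.178 = 23.3238.
SD(X) = √23.3238 = 4.82947.

4.829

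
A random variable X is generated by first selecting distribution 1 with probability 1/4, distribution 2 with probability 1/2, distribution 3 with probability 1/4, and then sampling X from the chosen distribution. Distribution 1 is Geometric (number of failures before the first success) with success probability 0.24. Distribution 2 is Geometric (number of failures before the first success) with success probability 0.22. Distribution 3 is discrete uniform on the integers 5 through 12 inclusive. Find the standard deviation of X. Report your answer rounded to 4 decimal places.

Per component, 1: μ=3.16667, E[X²]=23.2222; 2: μ=3.54545, E[X²]=28.686; 3: μ=8.5, E[X²]=77.5.
E[X] = 0.25·3.16667 + 0.5·3.54545 + 0.25·8.5 = 4.68939.
E[X²] = 0.25·23.2222 + 0.5·28.686 + 0.25·77.5 = 39.5235.
Var(X) = E[X²] − (E[X])² = 39.5235 − 21.9904 = 17.5331.
SD(X) = √17.5331 = 4.18726.

4.1873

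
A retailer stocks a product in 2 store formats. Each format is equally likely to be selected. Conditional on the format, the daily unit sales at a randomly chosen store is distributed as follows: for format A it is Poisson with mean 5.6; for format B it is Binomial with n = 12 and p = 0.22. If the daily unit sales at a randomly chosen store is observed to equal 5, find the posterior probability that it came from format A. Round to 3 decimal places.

0.703

Likelihoods P(X=5 | ·): A: 0.169711; B: 0.071697.
Posterior ∝ prior × likelihood. Numerator for A: 0.5·0.169711 = 0.0848555.
Normalizing constant: 0.5·0.169711 + 0.5·0.071697 = 0.120704.
P(A | observation) = 0.0848555 / 0.120704 = 0.703005.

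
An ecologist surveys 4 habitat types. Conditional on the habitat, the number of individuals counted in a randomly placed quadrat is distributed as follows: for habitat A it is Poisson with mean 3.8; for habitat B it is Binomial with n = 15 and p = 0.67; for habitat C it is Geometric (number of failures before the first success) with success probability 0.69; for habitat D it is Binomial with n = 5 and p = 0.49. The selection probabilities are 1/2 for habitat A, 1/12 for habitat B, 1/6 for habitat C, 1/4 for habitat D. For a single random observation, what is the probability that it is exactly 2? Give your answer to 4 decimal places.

Conditional on each habitat, P(X = 2): A: 0.161517; B: 2.5943e-05; C: 0.066309; D: 0.318495.
By total probability, P(X = 2) = 0.5·0.161517 + 0.0833333·2.5943e-05 + 0.166667·0.066309 + 0.25·0.318495 = 0.171436.

0.1714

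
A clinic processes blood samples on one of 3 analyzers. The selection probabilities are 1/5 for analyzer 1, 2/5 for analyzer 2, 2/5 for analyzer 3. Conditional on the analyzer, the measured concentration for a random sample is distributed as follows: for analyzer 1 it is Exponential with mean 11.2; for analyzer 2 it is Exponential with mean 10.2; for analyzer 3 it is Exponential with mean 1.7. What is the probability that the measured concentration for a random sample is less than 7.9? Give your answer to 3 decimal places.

Conditional on each analyzer, P(X < 7.9): 1: 0.506068; 2: 0.53907; 3: 0.99041.
By total probability, P(X < 7.9) = 0.2·0.506068 + 0.4·0.53907 + 0.4·0.99041 = 0.713006.

0.713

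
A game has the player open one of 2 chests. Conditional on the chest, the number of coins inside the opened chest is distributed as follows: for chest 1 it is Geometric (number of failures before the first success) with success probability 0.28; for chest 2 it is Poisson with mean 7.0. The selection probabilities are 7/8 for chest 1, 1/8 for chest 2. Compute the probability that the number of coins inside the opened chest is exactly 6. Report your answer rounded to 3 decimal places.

0.053

Conditional on each chest, P(X = 6): 1: 0.0390079; 2: 0.149003.
By total probability, P(X = 6) = 0.875·0.0390079 + 0.125·0.149003 = 0.0527573.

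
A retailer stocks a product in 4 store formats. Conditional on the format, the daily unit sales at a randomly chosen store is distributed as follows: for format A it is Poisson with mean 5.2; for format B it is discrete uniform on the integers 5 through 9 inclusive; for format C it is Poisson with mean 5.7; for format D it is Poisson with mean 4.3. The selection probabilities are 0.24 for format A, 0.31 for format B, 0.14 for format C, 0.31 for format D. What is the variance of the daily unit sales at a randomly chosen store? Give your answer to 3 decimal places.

5.168

Per component, A: μ=5.2, E[X²]=32.24; B: μ=7, E[X²]=51; C: μ=5.7, E[X²]=38.19; D: μ=4.3, E[X²]=22.79.
E[X] = 0.24·5.2 + 0.31·7 + 0.14·5.7 + 0.31·4.3 = 5.549.
E[X²] = 0.24·32.24 + 0.31·51 + 0.14·38.19 + 0.31·22.79 = 35.9591.
Var(X) = E[X²] − (E[X])² = 35.9591 − 30.7914 = 5.1677.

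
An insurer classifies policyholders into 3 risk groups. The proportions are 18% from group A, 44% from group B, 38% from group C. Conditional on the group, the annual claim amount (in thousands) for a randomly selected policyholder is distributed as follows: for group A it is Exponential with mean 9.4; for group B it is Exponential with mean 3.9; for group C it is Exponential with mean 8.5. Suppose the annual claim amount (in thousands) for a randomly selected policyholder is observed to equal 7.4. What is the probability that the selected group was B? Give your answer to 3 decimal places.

0.381

Likelihoods f(7.4 | ·): A: 0.0484151; B: 0.0384494; C: 0.0492594.
Posterior ∝ prior × likelihood. Numerator for B: 0.44·0.0384494 = 0.0169177.
Normalizing constant: 0.18·0.0484151 + 0.44·0.0384494 + 0.38·0.0492594 = 0.044351.
P(B | observation) = 0.0169177 / 0.044351 = 0.381451.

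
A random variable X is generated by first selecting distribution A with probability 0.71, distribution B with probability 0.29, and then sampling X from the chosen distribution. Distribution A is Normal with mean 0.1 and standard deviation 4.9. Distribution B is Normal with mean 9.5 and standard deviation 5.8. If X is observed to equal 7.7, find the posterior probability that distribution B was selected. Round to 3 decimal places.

Likelihoods f(7.7 | ·): A: 0.0244529; B: 0.0655493.
Posterior ∝ prior × likelihood. Numerator for B: 0.29·0.0655493 = 0.0190093.
Normalizing constant: 0.71·0.0244529 + 0.29·0.0655493 = 0.0363709.
P(B | observation) = 0.0190093 / 0.0363709 = 0.522652.

0.523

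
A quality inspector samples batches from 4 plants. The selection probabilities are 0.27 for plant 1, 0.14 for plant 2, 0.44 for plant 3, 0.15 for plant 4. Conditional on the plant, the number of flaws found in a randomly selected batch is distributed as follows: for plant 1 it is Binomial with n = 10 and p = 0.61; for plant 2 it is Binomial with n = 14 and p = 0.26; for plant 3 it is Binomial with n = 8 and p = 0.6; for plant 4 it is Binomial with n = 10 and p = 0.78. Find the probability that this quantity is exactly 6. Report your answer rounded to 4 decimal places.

Conditional on each plant, P(X = 6): 1: 0.250298; 2: 0.083416; 3: 0.209019; 4: 0.110784.
By total probability, P(X = 6) = 0.27·0.250298 + 0.14·0.083416 + 0.44·0.209019 + 0.15·0.110784 = 0.187845.

0.1878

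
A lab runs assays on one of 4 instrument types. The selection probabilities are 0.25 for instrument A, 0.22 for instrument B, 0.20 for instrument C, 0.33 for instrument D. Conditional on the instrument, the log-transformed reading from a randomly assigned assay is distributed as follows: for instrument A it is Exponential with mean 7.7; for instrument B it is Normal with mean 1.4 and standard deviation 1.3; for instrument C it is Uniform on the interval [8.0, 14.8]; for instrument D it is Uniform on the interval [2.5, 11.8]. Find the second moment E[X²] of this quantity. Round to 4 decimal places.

76.4596

For each component E[X²] = Var + (mean)², giving A: 118.58; B: 3.65; C: 133.813; D: 58.33.
Overall E[X²] = 0.25·118.58 + 0.22·3.65 + 0.2·133.813 + 0.33·58.33 = 76.4596.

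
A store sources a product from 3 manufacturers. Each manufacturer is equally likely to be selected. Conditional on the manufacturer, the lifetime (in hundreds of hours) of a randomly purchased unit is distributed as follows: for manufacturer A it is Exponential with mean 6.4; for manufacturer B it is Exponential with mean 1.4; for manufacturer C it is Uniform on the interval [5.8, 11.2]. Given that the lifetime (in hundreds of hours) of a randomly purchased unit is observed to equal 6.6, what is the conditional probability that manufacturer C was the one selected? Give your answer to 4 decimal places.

Likelihoods f(6.6 | ·): A: 0.0557127; B: 0.00640448; C: 0.185185.
Posterior ∝ prior × likelihood. Numerator for C: 0.333333·0.185185 = 0.0617284.
Normalizing constant: 0.333333·0.0557127 + 0.333333·0.00640448 + 0.333333·0.185185 = 0.0824341.
P(C | observation) = 0.0617284 / 0.0824341 = 0.748821.

0.7488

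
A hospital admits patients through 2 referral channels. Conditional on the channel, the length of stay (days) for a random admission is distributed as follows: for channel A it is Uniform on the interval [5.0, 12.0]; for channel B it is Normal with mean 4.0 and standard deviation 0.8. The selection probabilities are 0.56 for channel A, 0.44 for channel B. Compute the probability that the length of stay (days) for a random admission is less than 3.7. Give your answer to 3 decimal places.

0.156

Conditional on each channel, P(X < 3.7): A: 0; B: 0.35383.
By total probability, P(X < 3.7) = 0.56·0 + 0.44·0.35383 = 0.155685.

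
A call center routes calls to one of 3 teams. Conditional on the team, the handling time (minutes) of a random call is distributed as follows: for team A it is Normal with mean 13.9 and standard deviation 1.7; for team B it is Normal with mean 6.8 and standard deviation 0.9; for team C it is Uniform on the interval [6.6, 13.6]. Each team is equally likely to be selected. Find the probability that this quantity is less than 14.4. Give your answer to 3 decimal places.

Conditional on each team, P(X < 14.4): A: 0.615666; B: 1; C: 1.
By total probability, P(X < 14.4) = 0.333333·0.615666 + 0.333333·1 + 0.333333·1 = 0.871889.

0.872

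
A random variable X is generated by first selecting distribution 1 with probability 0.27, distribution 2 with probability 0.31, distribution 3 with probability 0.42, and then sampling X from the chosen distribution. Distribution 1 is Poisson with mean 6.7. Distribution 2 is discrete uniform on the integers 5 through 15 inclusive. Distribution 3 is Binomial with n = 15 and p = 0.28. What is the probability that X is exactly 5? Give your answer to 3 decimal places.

0.147

Conditional on each component, P(X = 5): 1: 0.13849; 2: 0.0909091; 3: 0.193495.
By total probability, P(X = 5) = 0.27·0.13849 + 0.31·0.0909091 + 0.42·0.193495 = 0.146842.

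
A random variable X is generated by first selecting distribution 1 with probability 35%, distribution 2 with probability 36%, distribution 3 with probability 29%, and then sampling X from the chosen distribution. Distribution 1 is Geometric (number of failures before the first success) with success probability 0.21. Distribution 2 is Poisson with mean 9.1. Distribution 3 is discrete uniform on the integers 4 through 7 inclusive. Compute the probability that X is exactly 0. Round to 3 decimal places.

Conditional on each component, P(X = 0): 1: 0.21; 2: 0.000111666; 3: 0.
By total probability, P(X = 0) = 0.35·0.21 + 0.36·0.000111666 + 0.29·0 = 0.0735402.

0.074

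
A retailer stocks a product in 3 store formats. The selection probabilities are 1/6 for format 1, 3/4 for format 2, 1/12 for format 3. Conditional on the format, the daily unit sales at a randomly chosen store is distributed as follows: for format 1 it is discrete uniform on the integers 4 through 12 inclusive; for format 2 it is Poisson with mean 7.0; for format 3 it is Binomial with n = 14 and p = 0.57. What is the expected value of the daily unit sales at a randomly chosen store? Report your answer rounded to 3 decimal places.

7.248

Component means — 1: 8; 2: 7; 3: 7.98.
E[X] = 0.166667·8 + 0.75·7 + 0.0833333·7.98 = 7.24833.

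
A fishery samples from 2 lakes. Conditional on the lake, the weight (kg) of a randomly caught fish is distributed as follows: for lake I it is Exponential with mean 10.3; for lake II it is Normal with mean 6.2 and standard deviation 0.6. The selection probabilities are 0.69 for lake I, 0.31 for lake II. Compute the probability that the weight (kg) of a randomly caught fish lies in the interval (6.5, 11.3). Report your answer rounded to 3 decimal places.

Conditional on each lake, P(6.5 < X < 11.3): I: 0.198181; II: 0.308538.
By total probability, P(6.5 < X < 11.3) = 0.69·0.198181 + 0.31·0.308538 = 0.232392.

0.232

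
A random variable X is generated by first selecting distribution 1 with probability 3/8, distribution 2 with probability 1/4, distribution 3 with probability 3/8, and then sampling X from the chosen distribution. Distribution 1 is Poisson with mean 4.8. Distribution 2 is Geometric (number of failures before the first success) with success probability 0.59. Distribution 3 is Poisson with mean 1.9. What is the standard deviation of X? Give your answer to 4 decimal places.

Per component, 1: μ=4.8, E[X²]=27.84; 2: μ=0.694915, E[X²]=1.66073; 3: μ=1.9, E[X²]=5.51.
E[X] = 0.375·4.8 + 0.25·0.694915 + 0.375·1.9 = 2.68623.
E[X²] = 0.375·27.84 + 0.25·1.66073 + 0.375·5.51 = 12.9214.
Var(X) = E[X²] − (E[X])² = 12.9214 − 7.21583 = 5.70561.
SD(X) = √5.70561 = 2.38864.

2.3886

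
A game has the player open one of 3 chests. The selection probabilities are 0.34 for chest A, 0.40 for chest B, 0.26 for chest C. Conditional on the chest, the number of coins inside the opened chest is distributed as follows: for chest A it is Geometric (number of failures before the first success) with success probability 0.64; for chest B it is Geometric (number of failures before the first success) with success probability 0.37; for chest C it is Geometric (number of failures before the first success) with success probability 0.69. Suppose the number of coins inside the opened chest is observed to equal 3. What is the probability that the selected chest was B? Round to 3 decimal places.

0.705

Likelihoods P(X=3 | ·): A: 0.0298598; B: 0.0925174; C: 0.0205558.
Posterior ∝ prior × likelihood. Numerator for B: 0.4·0.0925174 = 0.037007.
Normalizing constant: 0.34·0.0298598 + 0.4·0.0925174 + 0.26·0.0205558 = 0.0525038.
P(B | observation) = 0.037007 / 0.0525038 = 0.704843.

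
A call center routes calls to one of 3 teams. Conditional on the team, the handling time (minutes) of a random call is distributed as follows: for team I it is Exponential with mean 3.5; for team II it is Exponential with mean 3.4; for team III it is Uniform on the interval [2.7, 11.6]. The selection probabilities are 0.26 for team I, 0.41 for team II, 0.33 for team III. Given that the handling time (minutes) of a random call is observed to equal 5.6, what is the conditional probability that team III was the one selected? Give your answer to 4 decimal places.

Likelihoods f(5.6 | ·): I: 0.0576847; II: 0.0566516; III: 0.11236.
Posterior ∝ prior × likelihood. Numerator for III: 0.33·0.11236 = 0.0370787.
Normalizing constant: 0.26·0.0576847 + 0.41·0.0566516 + 0.33·0.11236 = 0.0753039.
P(III | observation) = 0.0370787 / 0.0753039 = 0.492387.

0.4924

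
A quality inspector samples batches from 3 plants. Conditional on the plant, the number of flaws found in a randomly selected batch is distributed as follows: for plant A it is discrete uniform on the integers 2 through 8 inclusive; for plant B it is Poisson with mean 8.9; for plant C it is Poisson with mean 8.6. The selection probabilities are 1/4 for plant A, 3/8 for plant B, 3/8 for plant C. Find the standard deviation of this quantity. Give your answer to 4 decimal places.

3.1963

Per component, A: μ=5, E[X²]=29; B: μ=8.9, E[X²]=88.11; C: μ=8.6, E[X²]=82.56.
E[X] = 0.25·5 + 0.375·8.9 + 0.375·8.6 = 7.8125.
E[X²] = 0.25·29 + 0.375·88.11 + 0.375·82.56 = 71.2512.
Var(X) = E[X²] − (E[X])² = 71.2512 − 61.0352 = 10.2161.
SD(X) = √10.2161 = 3.19626.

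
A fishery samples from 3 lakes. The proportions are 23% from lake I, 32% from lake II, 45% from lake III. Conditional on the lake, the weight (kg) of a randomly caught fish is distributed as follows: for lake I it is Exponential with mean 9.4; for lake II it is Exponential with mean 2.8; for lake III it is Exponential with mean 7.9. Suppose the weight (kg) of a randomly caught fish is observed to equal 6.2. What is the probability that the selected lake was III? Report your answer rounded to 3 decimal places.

Likelihoods f(6.2 | ·): I: 0.0550076; II: 0.0390113; III: 0.0577476.
Posterior ∝ prior × likelihood. Numerator for III: 0.45·0.0577476 = 0.0259864.
Normalizing constant: 0.23·0.0550076 + 0.32·0.0390113 + 0.45·0.0577476 = 0.0511218.
P(III | observation) = 0.0259864 / 0.0511218 = 0.508324.

0.508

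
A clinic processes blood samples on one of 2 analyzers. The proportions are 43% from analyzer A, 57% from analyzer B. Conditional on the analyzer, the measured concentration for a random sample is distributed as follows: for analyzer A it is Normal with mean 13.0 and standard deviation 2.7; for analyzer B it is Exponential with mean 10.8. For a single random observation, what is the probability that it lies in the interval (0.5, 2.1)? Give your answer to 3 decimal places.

Conditional on each analyzer, P(0.5 < X < 2.1): A: 2.52337e-05; B: 0.131467.
By total probability, P(0.5 < X < 2.1) = 0.43·2.52337e-05 + 0.57·0.131467 = 0.0749471.

0.075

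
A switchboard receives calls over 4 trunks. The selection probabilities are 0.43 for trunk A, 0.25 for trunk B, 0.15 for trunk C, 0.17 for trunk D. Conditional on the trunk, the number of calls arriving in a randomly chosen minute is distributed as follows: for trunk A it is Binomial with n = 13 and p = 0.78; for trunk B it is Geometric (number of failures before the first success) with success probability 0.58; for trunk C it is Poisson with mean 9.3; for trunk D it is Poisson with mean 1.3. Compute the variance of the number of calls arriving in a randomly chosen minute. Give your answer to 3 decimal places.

Per component, A: μ=10.14, E[X²]=105.05; B: μ=0.724138, E[X²]=1.77289; C: μ=9.3, E[X²]=95.79; D: μ=1.3, E[X²]=2.99.
E[X] = 0.43·10.14 + 0.25·0.724138 + 0.15·9.3 + 0.17·1.3 = 6.15723.
E[X²] = 0.43·105.05 + 0.25·1.77289 + 0.15·95.79 + 0.17·2.99 = 60.4917.
Var(X) = E[X²] − (E[X])² = 60.4917 − 37.9115 = 22.5802.

22.580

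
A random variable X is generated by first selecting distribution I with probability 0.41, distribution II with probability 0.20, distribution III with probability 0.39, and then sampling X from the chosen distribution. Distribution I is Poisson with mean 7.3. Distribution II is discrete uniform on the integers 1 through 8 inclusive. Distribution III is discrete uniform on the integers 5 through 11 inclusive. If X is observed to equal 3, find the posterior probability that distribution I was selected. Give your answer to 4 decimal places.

Likelihoods P(X=3 | ·): I: 0.0437993; II: 0.125; III: 0.
Posterior ∝ prior × likelihood. Numerator for I: 0.41·0.0437993 = 0.0179577.
Normalizing constant: 0.41·0.0437993 + 0.2·0.125 + 0.39·0 = 0.0429577.
P(I | observation) = 0.0179577 / 0.0429577 = 0.418033.

0.4180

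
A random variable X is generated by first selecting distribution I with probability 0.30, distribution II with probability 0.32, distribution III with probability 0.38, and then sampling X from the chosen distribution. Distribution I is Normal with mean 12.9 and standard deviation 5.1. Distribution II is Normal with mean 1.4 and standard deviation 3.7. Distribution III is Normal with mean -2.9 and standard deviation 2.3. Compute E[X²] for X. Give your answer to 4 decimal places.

For each component E[X²] = Var + (mean)², giving I: 192.42; II: 15.65; III: 13.7.
Overall E[X²] = 0.3·192.42 + 0.32·15.65 + 0.38·13.7 = 67.94.

67.9400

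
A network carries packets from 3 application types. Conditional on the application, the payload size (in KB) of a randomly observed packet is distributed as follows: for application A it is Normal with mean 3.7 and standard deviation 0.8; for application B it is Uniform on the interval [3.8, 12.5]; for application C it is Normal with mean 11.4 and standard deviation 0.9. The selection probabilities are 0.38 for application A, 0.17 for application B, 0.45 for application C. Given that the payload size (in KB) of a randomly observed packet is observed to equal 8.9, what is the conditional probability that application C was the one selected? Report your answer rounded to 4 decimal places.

Likelihoods f(8.9 | ·): A: 3.33695e-10; B: 0.114943; C: 0.00935726.
Posterior ∝ prior × likelihood. Numerator for C: 0.45·0.00935726 = 0.00421077.
Normalizing constant: 0.38·3.33695e-10 + 0.17·0.114943 + 0.45·0.00935726 = 0.023751.
P(C | observation) = 0.00421077 / 0.023751 = 0.177288.

0.1773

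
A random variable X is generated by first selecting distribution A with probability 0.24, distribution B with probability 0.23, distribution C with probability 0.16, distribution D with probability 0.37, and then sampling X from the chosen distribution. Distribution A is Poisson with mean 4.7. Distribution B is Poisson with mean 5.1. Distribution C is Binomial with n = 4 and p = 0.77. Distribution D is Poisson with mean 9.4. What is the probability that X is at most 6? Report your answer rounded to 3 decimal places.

0.589

Conditional on each component, P(X ≤ 6): A: 0.804605; B: 0.74742; C: 1; D: 0.172733.
By total probability, P(X ≤ 6) = 0.24·0.804605 + 0.23·0.74742 + 0.16·1 + 0.37·0.172733 = 0.588923.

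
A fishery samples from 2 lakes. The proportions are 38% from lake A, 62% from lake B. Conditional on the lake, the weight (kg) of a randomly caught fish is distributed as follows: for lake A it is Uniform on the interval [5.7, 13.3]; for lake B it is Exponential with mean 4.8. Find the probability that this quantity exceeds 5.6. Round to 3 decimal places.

0.573

Conditional on each lake, P(X > 5.6): A: 1; B: 0.311403.
By total probability, P(X > 5.6) = 0.38·1 + 0.62·0.311403 = 0.57307.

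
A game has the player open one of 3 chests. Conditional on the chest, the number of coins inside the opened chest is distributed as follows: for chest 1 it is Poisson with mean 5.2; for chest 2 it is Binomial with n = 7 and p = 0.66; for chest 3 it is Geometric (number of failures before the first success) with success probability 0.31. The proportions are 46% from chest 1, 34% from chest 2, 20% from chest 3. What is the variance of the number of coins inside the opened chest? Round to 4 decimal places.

Per component, 1: μ=5.2, E[X²]=32.24; 2: μ=4.62, E[X²]=22.9152; 3: μ=2.22581, E[X²]=12.1342.
E[X] = 0.46·5.2 + 0.34·4.62 + 0.2·2.22581 = 4.40796.
E[X²] = 0.46·32.24 + 0.34·22.9152 + 0.2·12.1342 = 25.0484.
Var(X) = E[X²] − (E[X])² = 25.0484 − 19.4301 = 5.61829.

5.6183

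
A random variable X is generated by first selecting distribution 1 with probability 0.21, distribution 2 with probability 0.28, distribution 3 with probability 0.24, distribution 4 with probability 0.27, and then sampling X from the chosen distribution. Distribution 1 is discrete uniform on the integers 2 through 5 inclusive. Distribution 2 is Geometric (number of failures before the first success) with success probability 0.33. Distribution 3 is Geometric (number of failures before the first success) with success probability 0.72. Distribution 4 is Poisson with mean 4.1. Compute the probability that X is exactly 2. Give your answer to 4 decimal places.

0.1451

Conditional on each component, P(X = 2): 1: 0.25; 2: 0.148137; 3: 0.056448; 4: 0.139293.
By total probability, P(X = 2) = 0.21·0.25 + 0.28·0.148137 + 0.24·0.056448 + 0.27·0.139293 = 0.145135.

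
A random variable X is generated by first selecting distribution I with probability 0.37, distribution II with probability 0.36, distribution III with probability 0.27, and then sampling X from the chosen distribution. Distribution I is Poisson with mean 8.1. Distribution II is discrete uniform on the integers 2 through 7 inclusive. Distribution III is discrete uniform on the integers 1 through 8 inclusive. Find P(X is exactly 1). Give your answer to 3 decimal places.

0.035

Conditional on each component, P(X = 1): I: 0.00245867; II: 0; III: 0.125.
By total probability, P(X = 1) = 0.37·0.00245867 + 0.36·0 + 0.27·0.125 = 0.0346597.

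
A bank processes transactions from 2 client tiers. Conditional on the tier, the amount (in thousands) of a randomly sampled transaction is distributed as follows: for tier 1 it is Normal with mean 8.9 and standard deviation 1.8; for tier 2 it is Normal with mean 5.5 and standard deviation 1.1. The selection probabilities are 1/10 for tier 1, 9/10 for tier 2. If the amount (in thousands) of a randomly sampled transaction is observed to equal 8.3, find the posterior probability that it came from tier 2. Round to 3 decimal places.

Likelihoods f(8.3 | ·): 1: 0.209657; 2: 0.0142085.
Posterior ∝ prior × likelihood. Numerator for 2: 0.9·0.0142085 = 0.0127876.
Normalizing constant: 0.1·0.209657 + 0.9·0.0142085 = 0.0337533.
P(2 | observation) = 0.0127876 / 0.0337533 = 0.378855.

0.379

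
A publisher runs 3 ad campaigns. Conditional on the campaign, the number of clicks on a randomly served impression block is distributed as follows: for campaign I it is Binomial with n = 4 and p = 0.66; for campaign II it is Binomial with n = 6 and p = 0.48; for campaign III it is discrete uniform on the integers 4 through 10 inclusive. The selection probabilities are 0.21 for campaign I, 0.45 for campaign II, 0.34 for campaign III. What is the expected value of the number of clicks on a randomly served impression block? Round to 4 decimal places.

Component means — I: 2.64; II: 2.88; III: 7.
E[X] = 0.21·2.64 + 0.45·2.88 + 0.34·7 = 4.2304.

4.2304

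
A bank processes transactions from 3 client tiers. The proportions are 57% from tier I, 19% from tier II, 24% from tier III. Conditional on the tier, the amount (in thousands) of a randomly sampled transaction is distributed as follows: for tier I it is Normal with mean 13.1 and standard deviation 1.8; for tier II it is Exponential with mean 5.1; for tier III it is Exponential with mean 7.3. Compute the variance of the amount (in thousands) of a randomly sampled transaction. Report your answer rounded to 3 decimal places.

Per component, I: μ=13.1, E[X²]=174.85; II: μ=5.1, E[X²]=52.02; III: μ=7.3, E[X²]=106.58.
E[X] = 0.57·13.1 + 0.19·5.1 + 0.24·7.3 = 10.188.
E[X²] = 0.57·174.85 + 0.19·52.02 + 0.24·106.58 = 135.127.
Var(X) = E[X²] − (E[X])² = 135.127 − 103.795 = 31.3322.

31.332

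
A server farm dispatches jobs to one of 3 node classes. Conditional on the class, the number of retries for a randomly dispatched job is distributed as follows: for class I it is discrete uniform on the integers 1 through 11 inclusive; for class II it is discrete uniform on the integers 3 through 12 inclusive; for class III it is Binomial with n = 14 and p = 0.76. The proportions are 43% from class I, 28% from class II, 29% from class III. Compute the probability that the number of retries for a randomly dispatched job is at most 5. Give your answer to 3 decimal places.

Conditional on each class, P(X ≤ 5): I: 0.454545; II: 0.3; III: 0.00157908.
By total probability, P(X ≤ 5) = 0.43·0.454545 + 0.28·0.3 + 0.29·0.00157908 = 0.279912.

0.280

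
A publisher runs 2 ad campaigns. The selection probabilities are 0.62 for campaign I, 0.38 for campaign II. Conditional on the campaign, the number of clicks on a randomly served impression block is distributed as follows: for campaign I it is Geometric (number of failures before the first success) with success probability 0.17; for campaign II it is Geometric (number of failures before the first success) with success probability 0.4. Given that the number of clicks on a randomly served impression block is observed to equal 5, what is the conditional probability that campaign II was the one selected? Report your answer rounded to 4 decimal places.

0.2216

Likelihoods P(X=5 | ·): I: 0.0669637; II: 0.031104.
Posterior ∝ prior × likelihood. Numerator for II: 0.38·0.031104 = 0.0118195.
Normalizing constant: 0.62·0.0669637 + 0.38·0.031104 = 0.053337.
P(II | observation) = 0.0118195 / 0.053337 = 0.221601.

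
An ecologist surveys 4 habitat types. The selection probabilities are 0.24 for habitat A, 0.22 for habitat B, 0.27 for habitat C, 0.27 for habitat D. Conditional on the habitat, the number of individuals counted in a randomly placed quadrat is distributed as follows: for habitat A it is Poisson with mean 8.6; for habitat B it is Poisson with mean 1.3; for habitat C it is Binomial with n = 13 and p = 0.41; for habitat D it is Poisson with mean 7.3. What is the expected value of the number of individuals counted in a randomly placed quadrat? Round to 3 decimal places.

5.760

Component means — A: 8.6; B: 1.3; C: 5.33; D: 7.3.
E[X] = 0.24·8.6 + 0.22·1.3 + 0.27·5.33 + 0.27·7.3 = 5.7601.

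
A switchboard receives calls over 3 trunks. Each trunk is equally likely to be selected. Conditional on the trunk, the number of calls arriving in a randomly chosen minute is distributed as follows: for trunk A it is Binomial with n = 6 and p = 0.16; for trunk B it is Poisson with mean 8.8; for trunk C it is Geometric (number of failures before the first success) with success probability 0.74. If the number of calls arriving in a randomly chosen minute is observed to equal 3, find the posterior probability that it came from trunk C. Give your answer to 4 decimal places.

0.1653

Likelihoods P(X=3 | ·): A: 0.0485543; B: 0.0171201; C: 0.0130062.
Posterior ∝ prior × likelihood. Numerator for C: 0.333333·0.0130062 = 0.00433541.
Normalizing constant: 0.333333·0.0485543 + 0.333333·0.0171201 + 0.333333·0.0130062 = 0.0262269.
P(C | observation) = 0.00433541 / 0.0262269 = 0.165304.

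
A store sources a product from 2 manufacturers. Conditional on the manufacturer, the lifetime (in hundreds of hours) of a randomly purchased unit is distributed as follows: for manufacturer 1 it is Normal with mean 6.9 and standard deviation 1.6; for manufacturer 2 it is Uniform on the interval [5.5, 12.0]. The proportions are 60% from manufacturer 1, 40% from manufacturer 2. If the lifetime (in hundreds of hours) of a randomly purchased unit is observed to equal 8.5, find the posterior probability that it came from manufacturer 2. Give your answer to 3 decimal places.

0.404

Likelihoods f(8.5 | ·): 1: 0.151232; 2: 0.153846.
Posterior ∝ prior × likelihood. Numerator for 2: 0.4·0.153846 = 0.0615385.
Normalizing constant: 0.6·0.151232 + 0.4·0.153846 = 0.152277.
P(2 | observation) = 0.0615385 / 0.152277 = 0.404121.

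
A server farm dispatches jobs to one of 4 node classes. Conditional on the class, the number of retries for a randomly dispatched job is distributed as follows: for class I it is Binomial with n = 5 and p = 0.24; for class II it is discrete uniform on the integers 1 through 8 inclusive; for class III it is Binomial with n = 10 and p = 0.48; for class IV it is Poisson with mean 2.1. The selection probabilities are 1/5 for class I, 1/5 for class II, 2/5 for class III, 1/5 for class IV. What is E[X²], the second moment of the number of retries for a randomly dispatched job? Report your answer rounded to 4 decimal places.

17.0868

For each component E[X²] = Var + (mean)², giving I: 2.352; II: 25.5; III: 25.536; IV: 6.51.
Overall E[X²] = 0.2·2.352 + 0.2·25.5 + 0.4·25.536 + 0.2·6.51 = 17.0868.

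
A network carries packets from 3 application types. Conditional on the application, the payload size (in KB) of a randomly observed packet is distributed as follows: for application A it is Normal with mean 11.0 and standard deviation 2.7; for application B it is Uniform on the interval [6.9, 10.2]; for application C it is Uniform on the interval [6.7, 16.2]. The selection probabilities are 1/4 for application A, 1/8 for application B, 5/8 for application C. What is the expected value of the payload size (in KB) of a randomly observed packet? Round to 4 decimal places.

Component means — A: 11; B: 8.55; C: 11.45.
E[X] = 0.25·11 + 0.125·8.55 + 0.625·11.45 = 10.975.

10.9750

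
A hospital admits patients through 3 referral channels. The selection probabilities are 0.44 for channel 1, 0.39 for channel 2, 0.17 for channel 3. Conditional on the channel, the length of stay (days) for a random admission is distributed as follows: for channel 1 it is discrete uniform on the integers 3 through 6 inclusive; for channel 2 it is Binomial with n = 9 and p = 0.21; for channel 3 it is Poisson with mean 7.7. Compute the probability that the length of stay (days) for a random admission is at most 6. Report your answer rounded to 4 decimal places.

0.8896

Conditional on each channel, P(X ≤ 6): 1: 1; 2: 0.999568; 3: 0.351369.
By total probability, P(X ≤ 6) = 0.44·1 + 0.39·0.999568 + 0.17·0.351369 = 0.889564.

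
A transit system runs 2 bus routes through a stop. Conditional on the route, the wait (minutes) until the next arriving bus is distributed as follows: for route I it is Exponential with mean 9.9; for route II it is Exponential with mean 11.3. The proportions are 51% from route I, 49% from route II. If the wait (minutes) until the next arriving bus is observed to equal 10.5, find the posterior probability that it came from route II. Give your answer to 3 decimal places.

Likelihoods f(10.5 | ·): I: 0.0349743; II: 0.0349441.
Posterior ∝ prior × likelihood. Numerator for II: 0.49·0.0349441 = 0.0171226.
Normalizing constant: 0.51·0.0349743 + 0.49·0.0349441 = 0.0349595.
P(II | observation) = 0.0171226 / 0.0349595 = 0.489784.

0.490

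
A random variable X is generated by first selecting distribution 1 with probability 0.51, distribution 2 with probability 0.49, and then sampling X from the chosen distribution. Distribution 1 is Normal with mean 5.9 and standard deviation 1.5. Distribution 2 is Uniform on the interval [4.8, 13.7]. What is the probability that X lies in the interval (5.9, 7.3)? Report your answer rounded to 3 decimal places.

Conditional on each component, P(5.9 < X < 7.3): 1: 0.324676; 2: 0.157303.
By total probability, P(5.9 < X < 7.3) = 0.51·0.324676 + 0.49·0.157303 = 0.242663.

0.243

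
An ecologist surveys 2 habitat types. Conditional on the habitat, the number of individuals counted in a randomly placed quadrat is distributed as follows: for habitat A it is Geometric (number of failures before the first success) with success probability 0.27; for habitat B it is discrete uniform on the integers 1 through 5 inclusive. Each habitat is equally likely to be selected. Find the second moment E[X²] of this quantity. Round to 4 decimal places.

For each component E[X²] = Var + (mean)², giving A: 17.3237; B: 11.
Overall E[X²] = 0.5·17.3237 + 0.5·11 = 14.1619.

14.1619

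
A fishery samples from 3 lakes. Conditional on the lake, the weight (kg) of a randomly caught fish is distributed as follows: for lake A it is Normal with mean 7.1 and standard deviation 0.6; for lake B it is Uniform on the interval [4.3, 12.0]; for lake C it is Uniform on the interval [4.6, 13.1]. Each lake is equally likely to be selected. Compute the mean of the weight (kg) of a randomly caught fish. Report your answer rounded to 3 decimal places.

Component means — A: 7.1; B: 8.15; C: 8.85.
E[X] = 0.333333·7.1 + 0.333333·8.15 + 0.333333·8.85 = 8.03333.

8.033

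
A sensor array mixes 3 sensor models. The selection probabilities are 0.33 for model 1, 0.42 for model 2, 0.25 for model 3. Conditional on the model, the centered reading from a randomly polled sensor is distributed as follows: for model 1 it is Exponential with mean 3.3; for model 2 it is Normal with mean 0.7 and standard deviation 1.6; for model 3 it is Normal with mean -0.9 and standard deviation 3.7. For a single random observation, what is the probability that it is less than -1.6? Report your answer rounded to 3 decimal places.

Conditional on each model, P(X < -1.6): 1: 0; 2: 0.075288; 3: 0.424972.
By total probability, P(X < -1.6) = 0.33·0 + 0.42·0.075288 + 0.25·0.424972 = 0.137864.

0.138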